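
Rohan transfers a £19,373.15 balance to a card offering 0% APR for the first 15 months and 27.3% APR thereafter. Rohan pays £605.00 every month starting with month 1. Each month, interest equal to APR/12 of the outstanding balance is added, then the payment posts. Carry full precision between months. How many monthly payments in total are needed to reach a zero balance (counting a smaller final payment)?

Promo months 1–15 at r₀ = 0%/12 = 0; months 16+ at r₁ = 27.3%/12 = 0.02275.
After month 15 (no interest yet): B = £19,373.15 − 15·£605.00 = £10,298.15.
Then at r₁ with £605.00/mo: n₂ = −ln(1 − r₁·B/P)/ln(1+r₁) ≈ 21.77 → 22 more payments.

37 payments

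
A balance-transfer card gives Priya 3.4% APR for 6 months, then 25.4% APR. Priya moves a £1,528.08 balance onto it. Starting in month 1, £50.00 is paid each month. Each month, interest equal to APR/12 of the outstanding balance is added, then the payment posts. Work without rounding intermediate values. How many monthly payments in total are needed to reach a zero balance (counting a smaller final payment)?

Promo months 1–6 at r₀ = 3.4%/12 = 0.00283333; months 7+ at r₁ = 25.4%/12 = 0.0211667.
After month 6: iterate B ← B·(1+r₀) − £50.00 for 6 months → £1,252.11.
Then at r₁ with £50.00/mo: n₂ = −ln(1 − r₁·B/P)/ln(1+r₁) ≈ 36.05 → 37 more payments.

43 payments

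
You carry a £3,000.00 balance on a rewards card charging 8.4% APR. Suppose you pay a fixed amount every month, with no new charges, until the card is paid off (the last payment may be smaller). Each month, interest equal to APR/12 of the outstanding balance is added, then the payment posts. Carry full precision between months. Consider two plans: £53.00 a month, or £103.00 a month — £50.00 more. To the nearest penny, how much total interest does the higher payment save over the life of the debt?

£466.80

Monthly rate r = 8.4%/12 = 0.7% = 0.007.
At £53.00/mo: n = ⌈−ln(1 − rB₀/P)/ln(1+r)⌉ = 73 payments (last £17.61); total interest = total paid − £3,000.00 = £833.61.
At £103.00/mo: 33 payments (last £70.81); total interest £366.81.
Interest saved = £833.61 − £366.81 = £466.80.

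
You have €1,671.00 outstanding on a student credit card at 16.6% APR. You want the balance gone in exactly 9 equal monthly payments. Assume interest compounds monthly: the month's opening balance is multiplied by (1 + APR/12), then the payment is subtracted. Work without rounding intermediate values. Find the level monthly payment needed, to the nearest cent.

€198.74

Monthly rate r = 16.6%/12 = 1.38333% = 0.0138333.
Level-payment amortization: P = B₀·r / (1 − (1+r)^(−n)) = 1671.00·0.0138333 / (1 − 1.01383^(−9)).
Denominator 1 − (1+r)^(−9) = 0.116308037.
P = 23.1155 / 0.116308037 ≈ 198.74.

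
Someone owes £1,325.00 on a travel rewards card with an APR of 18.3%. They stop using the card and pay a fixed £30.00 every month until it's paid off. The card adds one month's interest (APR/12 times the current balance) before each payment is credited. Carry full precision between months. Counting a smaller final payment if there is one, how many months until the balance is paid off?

74 payments

Monthly rate r = 18.3%/12 = 1.525% = 0.01525.
Recurrence: B ← B·(1+r) − £30.00.
Month 1: interest £20.21; balance after payment £1,315.21.
Month 2: interest £20.06; balance after payment £1,305.26.
Closed form: n = −ln(1 − rB₀/P)/ln(1+r) = −ln(0.32646)/ln(1.01525) ≈ 73.965, so the balance reaches zero during payment 74.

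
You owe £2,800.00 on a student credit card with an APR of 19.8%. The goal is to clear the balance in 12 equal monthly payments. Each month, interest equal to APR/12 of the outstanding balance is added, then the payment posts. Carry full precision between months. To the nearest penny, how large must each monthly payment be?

Monthly rate r = 19.8%/12 = 1.65% = 0.0165.
Level-payment amortization: P = B₀·r / (1 − (1+r)^(−n)) = 2800.00·0.0165 / (1 − 1.0165^(−12)).
Denominator 1 − (1+r)^(−12) = 0.178303562.
P = 46.2 / 0.178303562 ≈ 259.11.

£259.11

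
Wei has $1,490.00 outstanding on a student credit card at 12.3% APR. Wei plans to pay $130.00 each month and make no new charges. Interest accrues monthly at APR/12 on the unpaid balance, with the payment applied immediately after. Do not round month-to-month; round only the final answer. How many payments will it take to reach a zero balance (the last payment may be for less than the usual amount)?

Monthly rate r = 12.3%/12 = 1.025% = 0.01025.
Recurrence: B ← B·(1+r) − $130.00.
Month 1: interest $15.27; balance after payment $1,375.27.
Month 2: interest $14.10; balance after payment $1,259.37.
Closed form: n = −ln(1 − rB₀/P)/ln(1+r) = −ln(0.88252)/ln(1.01025) ≈ 12.255, so the balance reaches zero during payment 13.

13 months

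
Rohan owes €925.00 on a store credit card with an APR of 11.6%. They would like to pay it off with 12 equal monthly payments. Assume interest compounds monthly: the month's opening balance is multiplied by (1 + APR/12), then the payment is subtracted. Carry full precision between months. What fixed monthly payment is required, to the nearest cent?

€82.01

Monthly rate r = 11.6%/12 = 0.966667% = 0.00966667.
Level-payment amortization: P = B₀·r / (1 − (1+r)^(−n)) = 925.00·0.00966667 / (1 − 1.00967^(−12)).
Denominator 1 − (1+r)^(−12) = 0.109028573.
P = 8.94167 / 0.109028573 ≈ 82.01.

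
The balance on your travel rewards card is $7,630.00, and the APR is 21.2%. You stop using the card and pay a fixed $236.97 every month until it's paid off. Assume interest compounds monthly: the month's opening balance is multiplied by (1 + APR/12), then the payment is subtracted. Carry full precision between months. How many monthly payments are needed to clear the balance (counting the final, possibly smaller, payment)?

49 months

Monthly rate r = 21.2%/12 = 1.76667% = 0.0176667.
Recurrence: B ← B·(1+r) − $236.97.
Month 1: interest $134.80; balance after payment $7,527.83.
Month 2: interest $132.99; balance after payment $7,423.85.
Closed form: n = −ln(1 − rB₀/P)/ln(1+r) = −ln(0.43117)/ln(1.01767) ≈ 48.038, so the balance reaches zero during payment 49.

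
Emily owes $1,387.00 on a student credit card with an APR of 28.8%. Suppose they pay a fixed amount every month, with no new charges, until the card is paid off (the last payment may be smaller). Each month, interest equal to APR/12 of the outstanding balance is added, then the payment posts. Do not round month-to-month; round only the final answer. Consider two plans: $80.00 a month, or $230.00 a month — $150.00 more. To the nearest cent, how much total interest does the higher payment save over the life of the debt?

$298.25

Monthly rate r = 28.8%/12 = 2.4% = 0.024.
At $80.00/mo: n = ⌈−ln(1 − rB₀/P)/ln(1+r)⌉ = 23 payments (last $55.06); total interest = total paid − $1,387.00 = $428.06.
At $230.00/mo: 7 payments (last $136.81); total interest $129.81.
Interest saved = $428.06 − $129.81 = $298.25.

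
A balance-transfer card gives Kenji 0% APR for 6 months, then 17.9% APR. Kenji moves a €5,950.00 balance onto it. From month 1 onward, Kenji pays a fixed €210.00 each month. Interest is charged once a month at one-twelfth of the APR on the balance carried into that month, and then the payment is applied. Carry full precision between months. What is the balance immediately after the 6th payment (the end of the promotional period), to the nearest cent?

€4,690.00

Promo months 1–6 at r₀ = 0%/12 = 0; months 7+ at r₁ = 17.9%/12 = 0.0149167.
After month 6 (no interest yet): B = €5,950.00 − 6·€210.00 = €4,690.00.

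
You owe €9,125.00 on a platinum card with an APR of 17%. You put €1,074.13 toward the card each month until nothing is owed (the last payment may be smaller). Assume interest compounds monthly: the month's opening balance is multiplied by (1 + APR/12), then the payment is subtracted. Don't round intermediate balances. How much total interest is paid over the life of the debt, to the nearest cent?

Monthly rate r = 17%/12 = 1.41667% = 0.0141667.
Payoff takes n = ⌈−ln(1 − rB₀/P)/ln(1+r)⌉ = ⌈9.116⌉ = 10 payments; the last is €124.86.
Total paid = 9·€1,074.13 + €124.86 = €9,792.03.
Total interest = total paid − principal = €9,792.03 − €9,125.00 = €667.03.

€667.03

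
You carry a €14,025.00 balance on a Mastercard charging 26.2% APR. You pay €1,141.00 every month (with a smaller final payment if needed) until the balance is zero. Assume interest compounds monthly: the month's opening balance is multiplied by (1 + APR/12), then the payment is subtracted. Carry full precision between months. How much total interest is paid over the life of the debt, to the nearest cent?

€2,485.92

Monthly rate r = 26.2%/12 = 2.18333% = 0.0218333.
Payoff takes n = ⌈−ln(1 − rB₀/P)/ln(1+r)⌉ = ⌈14.468⌉ = 15 payments; the last is €536.92.
Total paid = 14·€1,141.00 + €536.92 = €16,510.92.
Total interest = total paid − principal = €16,510.92 − €14,025.00 = €2,485.92.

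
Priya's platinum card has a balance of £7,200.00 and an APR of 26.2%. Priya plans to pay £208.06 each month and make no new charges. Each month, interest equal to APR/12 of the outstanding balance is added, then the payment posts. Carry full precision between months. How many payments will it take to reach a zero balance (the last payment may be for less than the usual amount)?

Monthly rate r = 26.2%/12 = 2.18333% = 0.0218333.
Recurrence: B ← B·(1+r) − £208.06.
Month 1: interest £157.20; balance after payment £7,149.14.
Month 2: interest £156.09; balance after payment £7,097.17.
Closed form: n = −ln(1 − rB₀/P)/ln(1+r) = −ln(0.24445)/ln(1.02183) ≈ 65.225, so the balance reaches zero during payment 66.

66 payments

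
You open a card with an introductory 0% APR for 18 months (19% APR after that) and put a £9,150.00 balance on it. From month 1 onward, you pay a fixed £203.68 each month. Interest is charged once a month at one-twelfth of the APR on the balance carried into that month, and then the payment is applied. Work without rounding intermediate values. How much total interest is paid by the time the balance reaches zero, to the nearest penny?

£1,720.63

Promo months 1–18 at r₀ = 0%/12 = 0; months 19+ at r₁ = 19%/12 = 0.0158333.
After month 18 (no interest yet): B = £9,150.00 − 18·£203.68 = £5,483.76.
Then at r₁ with £203.68/mo: n₂ = −ln(1 − r₁·B/P)/ln(1+r₁) ≈ 35.37 → 36 more payments.
Total paid = 53·£203.68 + £75.59 = £10,870.63; interest = £10,870.63 − £9,150.00 = £1,720.63.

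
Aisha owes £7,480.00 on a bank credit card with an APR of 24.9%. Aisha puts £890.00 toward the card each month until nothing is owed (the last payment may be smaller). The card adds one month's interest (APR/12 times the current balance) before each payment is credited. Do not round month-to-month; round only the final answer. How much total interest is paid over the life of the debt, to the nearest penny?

£826.61

Monthly rate r = 24.9%/12 = 2.075% = 0.02075.
Payoff takes n = ⌈−ln(1 − rB₀/P)/ln(1+r)⌉ = ⌈9.331⌉ = 10 payments; the last is £296.61.
Total paid = 9·£890.00 + £296.61 = £8,306.61.
Total interest = total paid − principal = £8,306.61 − £7,480.00 = £826.61.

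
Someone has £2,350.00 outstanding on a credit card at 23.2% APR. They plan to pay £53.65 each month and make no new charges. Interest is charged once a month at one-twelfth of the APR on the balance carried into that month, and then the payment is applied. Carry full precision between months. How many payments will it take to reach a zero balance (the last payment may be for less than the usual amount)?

98 months

Monthly rate r = 23.2%/12 = 1.93333% = 0.0193333.
Recurrence: B ← B·(1+r) − £53.65.
Month 1: interest £45.43; balance after payment £2,341.78.
Month 2: interest £45.27; balance after payment £2,333.41.
Closed form: n = −ln(1 − rB₀/P)/ln(1+r) = −ln(0.15315)/ln(1.01933) ≈ 97.986, so the balance reaches zero during payment 98.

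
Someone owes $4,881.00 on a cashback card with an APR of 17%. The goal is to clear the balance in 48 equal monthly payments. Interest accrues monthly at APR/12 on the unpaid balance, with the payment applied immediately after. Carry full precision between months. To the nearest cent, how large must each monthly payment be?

$140.84

Monthly rate r = 17%/12 = 1.41667% = 0.0141667.
Level-payment amortization: P = B₀·r / (1 − (1+r)^(−n)) = 4881.00·0.0141667 / (1 − 1.01417^(−48)).
Denominator 1 − (1+r)^(−48) = 0.49095983.
P = 69.1475 / 0.49095983 ≈ 140.84.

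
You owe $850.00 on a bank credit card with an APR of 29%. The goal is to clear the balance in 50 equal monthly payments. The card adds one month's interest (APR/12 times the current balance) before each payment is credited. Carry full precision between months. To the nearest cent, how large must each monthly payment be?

Monthly rate r = 29%/12 = 2.41667% = 0.0241667.
Level-payment amortization: P = B₀·r / (1 − (1+r)^(−n)) = 850.00·0.0241667 / (1 − 1.02417^(−50)).
Denominator 1 − (1+r)^(−50) = 0.696982188.
P = 20.5417 / 0.696982188 ≈ 29.47.

$29.47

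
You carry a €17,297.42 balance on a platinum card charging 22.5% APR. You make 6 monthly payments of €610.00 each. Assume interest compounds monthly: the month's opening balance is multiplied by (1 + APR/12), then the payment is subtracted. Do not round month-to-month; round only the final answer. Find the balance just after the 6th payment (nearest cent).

€15,501.00

Monthly rate r = 22.5%/12 = 1.875% = 0.01875.
Each month: B ← B·(1+r) − €610.00.
Month 1: interest €324.33; balance after payment €17,011.75.
Month 2: interest €318.97; balance after payment €16,720.72.
Month 3: interest €313.51; balance after payment €16,424.23.
Month 4: interest €307.95; balance after payment €16,122.18.
Month 5: interest €302.29; balance after payment €15,814.48.
Month 6: interest €296.52; balance after payment €15,501.00.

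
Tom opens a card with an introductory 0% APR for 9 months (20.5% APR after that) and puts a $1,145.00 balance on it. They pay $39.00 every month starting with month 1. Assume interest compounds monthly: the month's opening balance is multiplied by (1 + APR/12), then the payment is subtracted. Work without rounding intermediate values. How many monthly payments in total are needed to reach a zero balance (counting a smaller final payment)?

35 months

Promo months 1–9 at r₀ = 0%/12 = 0; months 10+ at r₁ = 20.5%/12 = 0.0170833.
After month 9 (no interest yet): B = $1,145.00 − 9·$39.00 = $794.00.
Then at r₁ with $39.00/mo: n₂ = −ln(1 − r₁·B/P)/ln(1+r₁) ≈ 25.23 → 26 more payments.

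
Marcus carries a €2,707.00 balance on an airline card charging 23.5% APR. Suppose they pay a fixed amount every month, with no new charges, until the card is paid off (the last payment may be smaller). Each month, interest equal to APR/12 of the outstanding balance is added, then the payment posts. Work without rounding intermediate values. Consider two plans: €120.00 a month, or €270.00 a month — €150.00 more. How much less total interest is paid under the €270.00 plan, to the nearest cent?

Monthly rate r = 23.5%/12 = 1.95833% = 0.0195833.
At €120.00/mo: n = ⌈−ln(1 − rB₀/P)/ln(1+r)⌉ = 31 payments (last €7.23); total interest = total paid − €2,707.00 = €900.23.
At €270.00/mo: 12 payments (last €73.55); total interest €336.55.
Interest saved = €900.23 − €336.55 = €563.68.

€563.68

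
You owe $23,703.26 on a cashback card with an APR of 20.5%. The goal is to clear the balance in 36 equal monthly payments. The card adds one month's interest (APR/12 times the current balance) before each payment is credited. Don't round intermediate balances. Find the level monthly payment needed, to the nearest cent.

$886.95

Monthly rate r = 20.5%/12 = 1.70833% = 0.0170833.
Level-payment amortization: P = B₀·r / (1 − (1+r)^(−n)) = 23703.26·0.0170833 / (1 − 1.01708^(−36)).
Denominator 1 − (1+r)^(−36) = 0.456543681.
P = 404.931 / 0.456543681 ≈ 886.95.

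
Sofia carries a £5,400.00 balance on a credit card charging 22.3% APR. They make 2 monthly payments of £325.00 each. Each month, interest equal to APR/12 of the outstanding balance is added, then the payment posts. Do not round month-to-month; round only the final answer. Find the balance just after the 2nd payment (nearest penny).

Monthly rate r = 22.3%/12 = 1.85833% = 0.0185833.
Each month: B ← B·(1+r) − £325.00.
Month 1: interest £100.35; balance after payment £5,175.35.
Month 2: interest £96.18; balance after payment £4,946.53.

£4,946.53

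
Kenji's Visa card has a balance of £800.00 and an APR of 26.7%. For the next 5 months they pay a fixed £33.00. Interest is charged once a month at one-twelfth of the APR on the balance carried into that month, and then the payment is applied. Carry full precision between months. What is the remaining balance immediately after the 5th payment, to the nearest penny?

Monthly rate r = 26.7%/12 = 2.225% = 0.02225.
Each month: B ← B·(1+r) − £33.00.
Month 1: interest £17.80; balance after payment £784.80.
Month 2: interest £17.46; balance after payment £769.26.
Month 3: interest £17.12; balance after payment £753.38.
Month 4: interest £16.76; balance after payment £737.14.
Month 5: interest £16.40; balance after payment £720.54.

£720.54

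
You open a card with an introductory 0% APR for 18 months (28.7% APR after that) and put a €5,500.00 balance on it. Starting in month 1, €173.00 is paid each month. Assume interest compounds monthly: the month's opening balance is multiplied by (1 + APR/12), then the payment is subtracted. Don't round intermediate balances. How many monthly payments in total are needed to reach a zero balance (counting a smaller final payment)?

35 payments

Promo months 1–18 at r₀ = 0%/12 = 0; months 19+ at r₁ = 28.7%/12 = 0.0239167.
After month 18 (no interest yet): B = €5,500.00 − 18·€173.00 = €2,386.00.
Then at r₁ with €173.00/mo: n₂ = −ln(1 − r₁·B/P)/ln(1+r₁) ≈ 16.94 → 17 more payments.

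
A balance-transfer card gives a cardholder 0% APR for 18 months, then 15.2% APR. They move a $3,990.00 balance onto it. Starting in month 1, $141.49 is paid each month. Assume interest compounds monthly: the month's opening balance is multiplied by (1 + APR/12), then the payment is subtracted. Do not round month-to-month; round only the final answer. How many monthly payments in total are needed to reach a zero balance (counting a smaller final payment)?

Promo months 1–18 at r₀ = 0%/12 = 0; months 19+ at r₁ = 15.2%/12 = 0.0126667.
After month 18 (no interest yet): B = $3,990.00 − 18·$141.49 = $1,443.18.
Then at r₁ with $141.49/mo: n₂ = −ln(1 − r₁·B/P)/ln(1+r₁) ≈ 10.99 → 11 more payments.

29 payments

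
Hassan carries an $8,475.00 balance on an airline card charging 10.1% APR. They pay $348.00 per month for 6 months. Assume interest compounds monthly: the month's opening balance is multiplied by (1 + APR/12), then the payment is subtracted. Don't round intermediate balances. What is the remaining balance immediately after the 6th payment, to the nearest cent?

Monthly rate r = 10.1%/12 = 0.841667% = 0.00841667.
Each month: B ← B·(1+r) − $348.00.
Month 1: interest $71.33; balance after payment $8,198.33.
Month 2: interest $69.00; balance after payment $7,919.33.
Month 3: interest $66.65; balance after payment $7,637.99.
Month 4: interest $64.29; balance after payment $7,354.27.
Month 5: interest $61.90; balance after payment $7,068.17.
Month 6: interest $59.49; balance after payment $6,779.66.

$6,779.66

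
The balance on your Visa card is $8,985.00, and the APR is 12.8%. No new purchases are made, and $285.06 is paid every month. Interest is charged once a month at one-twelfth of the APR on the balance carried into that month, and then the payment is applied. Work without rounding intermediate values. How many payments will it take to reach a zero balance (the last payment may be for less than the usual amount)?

39 payments

Monthly rate r = 12.8%/12 = 1.06667% = 0.0106667.
Recurrence: B ← B·(1+r) − $285.06.
Month 1: interest $95.84; balance after payment $8,795.78.
Month 2: interest $93.82; balance after payment $8,604.54.
Closed form: n = −ln(1 − rB₀/P)/ln(1+r) = −ln(0.66379)/ln(1.01067) ≈ 38.622, so the balance reaches zero during payment 39.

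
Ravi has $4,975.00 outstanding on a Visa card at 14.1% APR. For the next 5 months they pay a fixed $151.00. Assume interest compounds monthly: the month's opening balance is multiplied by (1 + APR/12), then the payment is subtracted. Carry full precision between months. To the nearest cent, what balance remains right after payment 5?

$4,501.28

Monthly rate r = 14.1%/12 = 1.175% = 0.01175.
Each month: B ← B·(1+r) − $151.00.
Month 1: interest $58.46; balance after payment $4,882.46.
Month 2: interest $57.37; balance after payment $4,788.83.
Month 3: interest $56.27; balance after payment $4,694.09.
Month 4: interest $55.16; balance after payment $4,598.25.
Month 5: interest $54.03; balance after payment $4,501.28.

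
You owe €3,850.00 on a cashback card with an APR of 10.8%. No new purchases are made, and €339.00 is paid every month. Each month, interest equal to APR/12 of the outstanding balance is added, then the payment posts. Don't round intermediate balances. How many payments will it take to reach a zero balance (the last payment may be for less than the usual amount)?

13 payments

Monthly rate r = 10.8%/12 = 0.9% = 0.009.
Recurrence: B ← B·(1+r) − €339.00.
Month 1: interest €34.65; balance after payment €3,545.65.
Month 2: interest €31.91; balance after payment €3,238.56.
Closed form: n = −ln(1 − rB₀/P)/ln(1+r) = −ln(0.89779)/ln(1.009) ≈ 12.034, so the balance reaches zero during payment 13.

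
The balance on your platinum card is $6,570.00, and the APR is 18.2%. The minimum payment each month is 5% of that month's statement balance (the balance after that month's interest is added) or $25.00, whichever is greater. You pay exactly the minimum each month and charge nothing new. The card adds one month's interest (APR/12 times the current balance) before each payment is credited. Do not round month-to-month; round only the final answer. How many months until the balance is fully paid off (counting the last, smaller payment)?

Monthly rate r = 18.2%/12 = 1.51667% = 0.0151667.
While 5% of the post-interest balance exceeds $25.00, each month B ← (B·(1+r))·(1 − 0.05), i.e. B shrinks by the factor (1+r)·0.95 = 0.96441.
This holds for months 1–72. Entering month 73 the balance is $483.45; 5% of the post-interest balance is now below $25.00, so the flat $25.00 minimum applies from here.
From month 73 a fixed $25.00 at rate r clears $483.45 in 24 more payments. Total: 72 + 24 = 96 months.

96 months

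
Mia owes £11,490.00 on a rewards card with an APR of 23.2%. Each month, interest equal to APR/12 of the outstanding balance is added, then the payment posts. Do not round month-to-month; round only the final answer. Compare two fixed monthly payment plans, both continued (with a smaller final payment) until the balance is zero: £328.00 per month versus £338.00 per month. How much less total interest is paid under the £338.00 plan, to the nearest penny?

Monthly rate r = 23.2%/12 = 1.93333% = 0.0193333.
At £328.00/mo: n = ⌈−ln(1 − rB₀/P)/ln(1+r)⌉ = 60 payments (last £19.29); total interest = total paid − £11,490.00 = £7,881.29.
At £338.00/mo: 56 payments (last £308.77); total interest £7,408.77.
Interest saved = £7,881.29 − £7,408.77 = £472.52.

£472.52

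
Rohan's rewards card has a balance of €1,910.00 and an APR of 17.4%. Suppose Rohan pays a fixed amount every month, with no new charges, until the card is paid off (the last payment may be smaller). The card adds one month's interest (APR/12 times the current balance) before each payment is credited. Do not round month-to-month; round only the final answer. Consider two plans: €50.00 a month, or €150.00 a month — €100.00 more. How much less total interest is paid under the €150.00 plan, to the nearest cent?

€676.66

Monthly rate r = 17.4%/12 = 1.45% = 0.0145.
At €50.00/mo: n = ⌈−ln(1 − rB₀/P)/ln(1+r)⌉ = 57 payments (last €3.65); total interest = total paid − €1,910.00 = €893.65.
At €150.00/mo: 15 payments (last €26.99); total interest €216.99.
Interest saved = €893.65 − €216.99 = €676.66.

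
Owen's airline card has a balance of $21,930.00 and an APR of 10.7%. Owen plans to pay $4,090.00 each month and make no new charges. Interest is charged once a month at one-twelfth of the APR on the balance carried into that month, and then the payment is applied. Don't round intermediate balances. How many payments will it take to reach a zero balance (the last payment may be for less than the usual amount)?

6 payments

Monthly rate r = 10.7%/12 = 0.891667% = 0.00891667.
Recurrence: B ← B·(1+r) − $4,090.00.
Month 1: interest $195.54; balance after payment $18,035.54.
Month 2: interest $160.82; balance after payment $14,106.36.
Month 3: interest $125.78; balance after payment $10,142.14.
Month 4: interest $90.43; balance after payment $6,142.58.
Month 5: interest $54.77; balance after payment $2,107.35.
Month 6: interest $18.79; balance after payment $0.00.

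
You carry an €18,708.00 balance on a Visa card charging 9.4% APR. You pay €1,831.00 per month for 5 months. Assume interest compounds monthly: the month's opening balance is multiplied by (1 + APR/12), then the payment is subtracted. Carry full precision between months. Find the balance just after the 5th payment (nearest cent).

€10,152.74

Monthly rate r = 9.4%/12 = 0.783333% = 0.00783333.
Each month: B ← B·(1+r) − €1,831.00.
Month 1: interest €146.55; balance after payment €17,023.55.
Month 2: interest €133.35; balance after payment €15,325.90.
Month 3: interest €120.05; balance after payment €13,614.95.
Month 4: interest €106.65; balance after payment €11,890.60.
Month 5: interest €93.14; balance after payment €10,152.74.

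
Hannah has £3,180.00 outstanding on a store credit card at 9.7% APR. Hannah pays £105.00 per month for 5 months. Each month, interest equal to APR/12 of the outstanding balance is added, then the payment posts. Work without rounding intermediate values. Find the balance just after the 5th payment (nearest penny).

£2,777.06

Monthly rate r = 9.7%/12 = 0.808333% = 0.00808333.
Each month: B ← B·(1+r) − £105.00.
Month 1: interest £25.70; balance after payment £3,100.70.
Month 2: interest £25.06; balance after payment £3,020.77.
Month 3: interest £24.42; balance after payment £2,940.19.
Month 4: interest £23.77; balance after payment £2,858.95.
Month 5: interest £23.11; balance after payment £2,777.06.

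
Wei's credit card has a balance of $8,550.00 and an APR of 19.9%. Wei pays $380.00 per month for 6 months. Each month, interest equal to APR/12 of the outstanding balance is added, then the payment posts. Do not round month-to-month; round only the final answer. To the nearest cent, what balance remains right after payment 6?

$7,060.14

Monthly rate r = 19.9%/12 = 1.65833% = 0.0165833.
Each month: B ← B·(1+r) − $380.00.
Month 1: interest $141.79; balance after payment $8,311.79.
Month 2: interest $137.84; balance after payment $8,069.62.
Month 3: interest $133.82; balance after payment $7,823.45.
Month 4: interest $129.74; balance after payment $7,573.18.
Month 5: interest $125.59; balance after payment $7,318.77.
Month 6: interest $121.37; balance after payment $7,060.14.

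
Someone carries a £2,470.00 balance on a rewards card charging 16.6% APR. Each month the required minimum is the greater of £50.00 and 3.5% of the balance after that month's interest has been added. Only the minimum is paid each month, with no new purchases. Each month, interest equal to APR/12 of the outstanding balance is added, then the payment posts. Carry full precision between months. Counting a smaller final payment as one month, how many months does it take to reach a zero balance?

Monthly rate r = 16.6%/12 = 1.38333% = 0.0138333.
While 3.5% of the post-interest balance exceeds £50.00, each month B ← (B·(1+r))·(1 − 0.035), i.e. B shrinks by the factor (1+r)·0.965 = 0.97835.
This holds for months 1–26. Entering month 27 the balance is £1,398.10; 3.5% of the post-interest balance is now below £50.00, so the flat £50.00 minimum applies from here.
From month 27 a fixed £50.00 at rate r clears £1,398.10 in 36 more payments. Total: 26 + 36 = 62 months.

62 months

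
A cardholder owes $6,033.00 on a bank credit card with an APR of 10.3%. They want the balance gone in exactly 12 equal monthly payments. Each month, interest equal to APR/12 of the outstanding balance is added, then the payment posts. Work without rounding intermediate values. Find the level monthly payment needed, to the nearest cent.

Monthly rate r = 10.3%/12 = 0.858333% = 0.00858333.
Level-payment amortization: P = B₀·r / (1 − (1+r)^(−n)) = 6033.00·0.00858333 / (1 − 1.00858^(−12)).
Denominator 1 − (1+r)^(−12) = 0.097476429.
P = 51.7833 / 0.097476429 ≈ 531.24.

$531.24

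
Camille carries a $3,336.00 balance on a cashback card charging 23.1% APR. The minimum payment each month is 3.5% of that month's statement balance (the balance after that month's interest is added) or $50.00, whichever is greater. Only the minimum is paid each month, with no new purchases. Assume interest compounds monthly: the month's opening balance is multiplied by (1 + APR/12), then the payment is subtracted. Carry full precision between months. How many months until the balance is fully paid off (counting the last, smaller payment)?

Monthly rate r = 23.1%/12 = 1.925% = 0.01925.
While 3.5% of the post-interest balance exceeds $50.00, each month B ← (B·(1+r))·(1 − 0.035), i.e. B shrinks by the factor (1+r)·0.965 = 0.98358.
This holds for months 1–53. Entering month 54 the balance is $1,386.92; 3.5% of the post-interest balance is now below $50.00, so the flat $50.00 minimum applies from here.
From month 54 a fixed $50.00 at rate r clears $1,386.92 in 41 more payments. Total: 53 + 41 = 94 months.

94 months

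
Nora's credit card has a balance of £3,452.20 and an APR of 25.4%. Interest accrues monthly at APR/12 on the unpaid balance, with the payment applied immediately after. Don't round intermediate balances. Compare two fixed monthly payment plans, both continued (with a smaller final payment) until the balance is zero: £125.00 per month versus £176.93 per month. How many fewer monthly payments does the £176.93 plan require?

16 fewer payments

Monthly rate r = 25.4%/12 = 2.11667% = 0.0211667.
At £125.00/mo: n = ⌈−ln(1 − rB₀/P)/ln(1+r)⌉ = 42 payments (last £117.47); total interest = total paid − £3,452.20 = £1,790.27.
At £176.93/mo: 26 payments (last £77.17); total interest £1,048.22.
Payments saved = 42 − 26 = 16.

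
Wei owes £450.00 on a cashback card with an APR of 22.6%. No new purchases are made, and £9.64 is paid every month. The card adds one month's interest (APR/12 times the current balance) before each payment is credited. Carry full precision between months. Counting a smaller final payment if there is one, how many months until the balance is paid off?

Monthly rate r = 22.6%/12 = 1.88333% = 0.0188333.
Recurrence: B ← B·(1+r) − £9.64.
Month 1: interest £8.47; balance after payment £448.84.
Month 2: interest £8.45; balance after payment £447.65.
Closed form: n = −ln(1 − rB₀/P)/ln(1+r) = −ln(0.12085)/ln(1.01883) ≈ 113.259, so the balance reaches zero during payment 114.

114 payments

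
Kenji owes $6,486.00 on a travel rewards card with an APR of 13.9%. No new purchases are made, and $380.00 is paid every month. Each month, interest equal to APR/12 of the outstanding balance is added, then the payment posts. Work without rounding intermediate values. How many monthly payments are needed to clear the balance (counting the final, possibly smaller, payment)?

20 months

Monthly rate r = 13.9%/12 = 1.15833% = 0.0115833.
Recurrence: B ← B·(1+r) − $380.00.
Month 1: interest $75.13; balance after payment $6,181.13.
Month 2: interest $71.60; balance after payment $5,872.73.
Closed form: n = −ln(1 − rB₀/P)/ln(1+r) = −ln(0.80229)/ln(1.01158) ≈ 19.127, so the balance reaches zero during payment 20.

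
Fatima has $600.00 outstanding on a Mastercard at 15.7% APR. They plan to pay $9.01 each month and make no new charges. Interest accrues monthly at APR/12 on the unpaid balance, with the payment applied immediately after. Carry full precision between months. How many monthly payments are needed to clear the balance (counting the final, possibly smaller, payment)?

158 payments

Monthly rate r = 15.7%/12 = 1.30833% = 0.0130833.
Recurrence: B ← B·(1+r) − $9.01.
Month 1: interest $7.85; balance after payment $598.84.
Month 2: interest $7.83; balance after payment $597.66.
Closed form: n = −ln(1 − rB₀/P)/ln(1+r) = −ln(0.12875)/ln(1.01308) ≈ 157.704, so the balance reaches zero during payment 158.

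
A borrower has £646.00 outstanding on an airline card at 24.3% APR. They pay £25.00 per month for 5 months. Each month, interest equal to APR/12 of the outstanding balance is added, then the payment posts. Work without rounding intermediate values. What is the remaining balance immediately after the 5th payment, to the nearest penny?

Monthly rate r = 24.3%/12 = 2.025% = 0.02025.
Each month: B ← B·(1+r) − £25.00.
Month 1: interest £13.08; balance after payment £634.08.
Month 2: interest £12.84; balance after payment £621.92.
Month 3: interest £12.59; balance after payment £609.52.
Month 4: interest £12.34; balance after payment £596.86.
Month 5: interest £12.09; balance after payment £583.94.

£583.94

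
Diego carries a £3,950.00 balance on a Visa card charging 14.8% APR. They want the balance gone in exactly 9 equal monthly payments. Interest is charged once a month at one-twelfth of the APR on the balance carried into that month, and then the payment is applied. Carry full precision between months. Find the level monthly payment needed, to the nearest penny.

Monthly rate r = 14.8%/12 = 1.23333% = 0.0123333.
Level-payment amortization: P = B₀·r / (1 − (1+r)^(−n)) = 3950.00·0.0123333 / (1 − 1.01233^(−9)).
Denominator 1 − (1+r)^(−9) = 0.10445345.
P = 48.7167 / 0.10445345 ≈ 466.40.

£466.40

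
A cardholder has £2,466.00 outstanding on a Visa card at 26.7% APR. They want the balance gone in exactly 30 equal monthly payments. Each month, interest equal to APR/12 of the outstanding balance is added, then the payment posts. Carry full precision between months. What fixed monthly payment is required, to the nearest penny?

Monthly rate r = 26.7%/12 = 2.225% = 0.02225.
Level-payment amortization: P = B₀·r / (1 − (1+r)^(−n)) = 2466.00·0.02225 / (1 − 1.02225^(−30)).
Denominator 1 − (1+r)^(−30) = 0.483242935.
P = 54.8685 / 0.483242935 ≈ 113.54.

£113.54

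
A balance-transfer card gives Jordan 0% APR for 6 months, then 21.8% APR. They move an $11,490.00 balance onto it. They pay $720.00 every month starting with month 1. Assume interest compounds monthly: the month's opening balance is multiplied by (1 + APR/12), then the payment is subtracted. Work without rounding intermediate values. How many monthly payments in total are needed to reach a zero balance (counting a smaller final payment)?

Promo months 1–6 at r₀ = 0%/12 = 0; months 7+ at r₁ = 21.8%/12 = 0.0181667.
After month 6 (no interest yet): B = $11,490.00 − 6·$720.00 = $7,170.00.
Then at r₁ with $720.00/mo: n₂ = −ln(1 − r₁·B/P)/ln(1+r₁) ≈ 11.08 → 12 more payments.

18 payments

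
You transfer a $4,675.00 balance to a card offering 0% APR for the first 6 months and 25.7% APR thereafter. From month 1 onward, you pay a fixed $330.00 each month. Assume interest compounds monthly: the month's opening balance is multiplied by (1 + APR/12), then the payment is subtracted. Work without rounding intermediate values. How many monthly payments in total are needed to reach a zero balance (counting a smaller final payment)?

16 months

Promo months 1–6 at r₀ = 0%/12 = 0; months 7+ at r₁ = 25.7%/12 = 0.0214167.
After month 6 (no interest yet): B = $4,675.00 − 6·$330.00 = $2,695.00.
Then at r₁ with $330.00/mo: n₂ = −ln(1 − r₁·B/P)/ln(1+r₁) ≈ 9.07 → 10 more payments.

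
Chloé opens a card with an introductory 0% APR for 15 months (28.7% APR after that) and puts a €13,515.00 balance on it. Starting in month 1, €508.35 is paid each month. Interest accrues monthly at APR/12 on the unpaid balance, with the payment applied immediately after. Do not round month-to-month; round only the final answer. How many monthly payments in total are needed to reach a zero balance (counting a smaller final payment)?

29 months

Promo months 1–15 at r₀ = 0%/12 = 0; months 16+ at r₁ = 28.7%/12 = 0.0239167.
After month 15 (no interest yet): B = €13,515.00 − 15·€508.35 = €5,889.75.
Then at r₁ with €508.35/mo: n₂ = −ln(1 − r₁·B/P)/ln(1+r₁) ≈ 13.73 → 14 more payments.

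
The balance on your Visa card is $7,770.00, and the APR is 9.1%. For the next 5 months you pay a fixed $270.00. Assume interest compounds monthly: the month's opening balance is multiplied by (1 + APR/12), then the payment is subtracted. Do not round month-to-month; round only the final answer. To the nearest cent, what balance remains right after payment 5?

Monthly rate r = 9.1%/12 = 0.758333% = 0.00758333.
Each month: B ← B·(1+r) − $270.00.
Month 1: interest $58.92; balance after payment $7,558.92.
Month 2: interest $57.32; balance after payment $7,346.24.
Month 3: interest $55.71; balance after payment $7,131.95.
Month 4: interest $54.08; balance after payment $6,916.04.
Month 5: interest $52.45; balance after payment $6,698.48.

$6,698.48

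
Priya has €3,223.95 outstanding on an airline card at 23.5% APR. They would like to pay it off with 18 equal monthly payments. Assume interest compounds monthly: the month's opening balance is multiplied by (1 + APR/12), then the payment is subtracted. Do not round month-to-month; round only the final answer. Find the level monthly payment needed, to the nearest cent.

Monthly rate r = 23.5%/12 = 1.95833% = 0.0195833.
Level-payment amortization: P = B₀·r / (1 − (1+r)^(−n)) = 3223.95·0.0195833 / (1 − 1.01958^(−18)).
Denominator 1 − (1+r)^(−18) = 0.294672361.
P = 63.1357 / 0.294672361 ≈ 214.26.

€214.26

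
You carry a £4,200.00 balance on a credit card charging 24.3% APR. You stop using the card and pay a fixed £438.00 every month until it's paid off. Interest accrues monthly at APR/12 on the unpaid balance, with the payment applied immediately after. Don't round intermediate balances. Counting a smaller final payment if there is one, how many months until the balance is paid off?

11 payments

Monthly rate r = 24.3%/12 = 2.025% = 0.02025.
Recurrence: B ← B·(1+r) − £438.00.
Month 1: interest £85.05; balance after payment £3,847.05.
Month 2: interest £77.90; balance after payment £3,486.95.
Closed form: n = −ln(1 − rB₀/P)/ln(1+r) = −ln(0.80582)/ln(1.02025) ≈ 10.769, so the balance reaches zero during payment 11.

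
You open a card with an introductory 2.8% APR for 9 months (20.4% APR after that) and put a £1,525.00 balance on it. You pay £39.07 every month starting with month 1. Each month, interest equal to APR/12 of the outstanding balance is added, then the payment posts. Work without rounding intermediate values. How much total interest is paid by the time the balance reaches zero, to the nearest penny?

£543.20

Promo months 1–9 at r₀ = 2.8%/12 = 0.00233333; months 10+ at r₁ = 20.4%/12 = 0.017.
After month 9: iterate B ← B·(1+r₀) − £39.07 for 9 months → £1,202.40.
Then at r₁ with £39.07/mo: n₂ = −ln(1 − r₁·B/P)/ln(1+r₁) ≈ 43.94 → 44 more payments.
Total paid = 52·£39.07 + £36.56 = £2,068.20; interest = £2,068.20 − £1,525.00 = £543.20.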